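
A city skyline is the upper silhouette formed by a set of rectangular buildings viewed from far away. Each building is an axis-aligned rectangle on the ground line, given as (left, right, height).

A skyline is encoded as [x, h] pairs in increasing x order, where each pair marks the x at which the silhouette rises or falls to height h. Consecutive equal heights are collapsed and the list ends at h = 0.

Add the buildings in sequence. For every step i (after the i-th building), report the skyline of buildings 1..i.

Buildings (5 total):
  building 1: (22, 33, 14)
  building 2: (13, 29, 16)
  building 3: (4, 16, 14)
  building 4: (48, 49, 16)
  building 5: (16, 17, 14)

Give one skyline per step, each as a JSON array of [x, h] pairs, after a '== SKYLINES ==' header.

== SKYLINES ==
[[22,14],[33,0]]
[[13,16],[29,14],[33,0]]
[[4,14],[13,16],[29,14],[33,0]]
[[4,14],[13,16],[29,14],[33,0],[48,16],[49,0]]
[[4,14],[13,16],[29,14],[33,0],[48,16],[49,0]]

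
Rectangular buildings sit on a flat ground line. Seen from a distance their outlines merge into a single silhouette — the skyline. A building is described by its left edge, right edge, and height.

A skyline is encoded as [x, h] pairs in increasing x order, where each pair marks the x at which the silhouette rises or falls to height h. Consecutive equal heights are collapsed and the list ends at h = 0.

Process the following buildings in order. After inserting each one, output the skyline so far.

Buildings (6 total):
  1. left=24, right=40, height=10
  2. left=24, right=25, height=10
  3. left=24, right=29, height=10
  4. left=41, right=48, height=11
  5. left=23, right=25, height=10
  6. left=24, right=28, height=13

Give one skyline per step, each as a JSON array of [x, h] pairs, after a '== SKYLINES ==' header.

== SKYLINES ==
[[24,10],[40,0]]
[[24,10],[40,0]]
[[24,10],[40,0]]
[[24,10],[40,0],[41,11],[48,0]]
[[23,10],[40,0],[41,11],[48,0]]
[[23,10],[24,13],[28,10],[40,0],[41,11],[48,0]]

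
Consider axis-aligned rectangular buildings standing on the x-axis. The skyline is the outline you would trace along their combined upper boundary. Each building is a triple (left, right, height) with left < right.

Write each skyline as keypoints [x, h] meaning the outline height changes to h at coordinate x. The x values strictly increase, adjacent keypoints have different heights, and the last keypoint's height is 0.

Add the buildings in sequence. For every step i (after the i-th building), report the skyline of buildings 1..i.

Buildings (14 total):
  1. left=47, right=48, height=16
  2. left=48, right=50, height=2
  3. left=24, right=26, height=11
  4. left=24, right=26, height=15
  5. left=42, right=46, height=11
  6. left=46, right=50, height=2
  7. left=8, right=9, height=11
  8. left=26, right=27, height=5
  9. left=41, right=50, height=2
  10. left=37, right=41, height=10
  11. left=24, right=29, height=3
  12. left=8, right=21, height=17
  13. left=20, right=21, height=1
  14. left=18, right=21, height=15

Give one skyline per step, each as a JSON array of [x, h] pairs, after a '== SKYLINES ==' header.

== SKYLINES ==
[[47,16],[48,0]]
[[47,16],[48,2],[50,0]]
[[24,11],[26,0],[47,16],[48,2],[50,0]]
[[24,15],[26,0],[47,16],[48,2],[50,0]]
[[24,15],[26,0],[42,11],[46,0],[47,16],[48,2],[50,0]]
[[24,15],[26,0],[42,11],[46,2],[47,16],[48,2],[50,0]]
[[8,11],[9,0],[24,15],[26,0],[42,11],[46,2],[47,16],[48,2],[50,0]]
[[8,11],[9,0],[24,15],[26,5],[27,0],[42,11],[46,2],[47,16],[48,2],[50,0]]
[[8,11],[9,0],[24,15],[26,5],[27,0],[41,2],[42,11],[46,2],[47,16],[48,2],[50,0]]
[[8,11],[9,0],[24,15],[26,5],[27,0],[37,10],[41,2],[42,11],[46,2],[47,16],[48,2],[50,0]]
[[8,11],[9,0],[24,15],[26,5],[27,3],[29,0],[37,10],[41,2],[42,11],[46,2],[47,16],[48,2],[50,0]]
[[8,17],[21,0],[24,15],[26,5],[27,3],[29,0],[37,10],[41,2],[42,11],[46,2],[47,16],[48,2],[50,0]]
[[8,17],[21,0],[24,15],[26,5],[27,3],[29,0],[37,10],[41,2],[42,11],[46,2],[47,16],[48,2],[50,0]]
[[8,17],[21,0],[24,15],[26,5],[27,3],[29,0],[37,10],[41,2],[42,11],[46,2],[47,16],[48,2],[50,0]]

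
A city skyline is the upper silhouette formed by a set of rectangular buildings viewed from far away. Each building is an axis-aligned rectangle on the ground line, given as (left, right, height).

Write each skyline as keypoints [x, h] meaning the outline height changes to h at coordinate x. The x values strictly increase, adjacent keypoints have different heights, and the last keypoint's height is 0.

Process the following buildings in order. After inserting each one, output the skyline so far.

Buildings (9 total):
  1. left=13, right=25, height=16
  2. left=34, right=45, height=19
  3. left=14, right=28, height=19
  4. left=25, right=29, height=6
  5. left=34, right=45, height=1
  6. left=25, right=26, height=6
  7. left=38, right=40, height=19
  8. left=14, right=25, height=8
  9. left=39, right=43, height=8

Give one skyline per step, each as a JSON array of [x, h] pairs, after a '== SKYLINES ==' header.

== SKYLINES ==
[[13,16],[25,0]]
[[13,16],[25,0],[34,19],[45,0]]
[[13,16],[14,19],[28,0],[34,19],[45,0]]
[[13,16],[14,19],[28,6],[29,0],[34,19],[45,0]]
[[13,16],[14,19],[28,6],[29,0],[34,19],[45,0]]
[[13,16],[14,19],[28,6],[29,0],[34,19],[45,0]]
[[13,16],[14,19],[28,6],[29,0],[34,19],[45,0]]
[[13,16],[14,19],[28,6],[29,0],[34,19],[45,0]]
[[13,16],[14,19],[28,6],[29,0],[34,19],[45,0]]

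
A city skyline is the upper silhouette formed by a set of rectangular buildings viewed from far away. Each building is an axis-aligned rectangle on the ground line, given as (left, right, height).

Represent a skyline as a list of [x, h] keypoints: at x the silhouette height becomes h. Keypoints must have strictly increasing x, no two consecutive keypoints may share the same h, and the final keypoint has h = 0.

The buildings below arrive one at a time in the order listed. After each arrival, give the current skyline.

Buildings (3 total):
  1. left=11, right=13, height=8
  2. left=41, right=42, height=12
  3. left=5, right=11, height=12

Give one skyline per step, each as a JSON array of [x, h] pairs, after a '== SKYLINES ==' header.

== SKYLINES ==
[[11,8],[13,0]]
[[11,8],[13,0],[41,12],[42,0]]
[[5,12],[11,8],[13,0],[41,12],[42,0]]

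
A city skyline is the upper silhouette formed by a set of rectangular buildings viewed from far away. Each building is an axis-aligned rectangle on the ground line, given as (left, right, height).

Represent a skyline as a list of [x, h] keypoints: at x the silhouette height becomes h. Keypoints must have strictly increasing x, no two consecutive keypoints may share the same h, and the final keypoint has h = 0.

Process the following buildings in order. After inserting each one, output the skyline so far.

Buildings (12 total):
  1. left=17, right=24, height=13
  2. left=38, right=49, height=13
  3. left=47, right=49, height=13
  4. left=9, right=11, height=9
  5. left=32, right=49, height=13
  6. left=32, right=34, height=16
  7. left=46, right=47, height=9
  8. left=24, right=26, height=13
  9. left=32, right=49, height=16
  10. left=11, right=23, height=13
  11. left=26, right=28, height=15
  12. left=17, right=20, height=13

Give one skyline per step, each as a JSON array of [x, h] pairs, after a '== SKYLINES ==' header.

== SKYLINES ==
[[17,13],[24,0]]
[[17,13],[24,0],[38,13],[49,0]]
[[17,13],[24,0],[38,13],[49,0]]
[[9,9],[11,0],[17,13],[24,0],[38,13],[49,0]]
[[9,9],[11,0],[17,13],[24,0],[32,13],[49,0]]
[[9,9],[11,0],[17,13],[24,0],[32,16],[34,13],[49,0]]
[[9,9],[11,0],[17,13],[24,0],[32,16],[34,13],[49,0]]
[[9,9],[11,0],[17,13],[26,0],[32,16],[34,13],[49,0]]
[[9,9],[11,0],[17,13],[26,0],[32,16],[49,0]]
[[9,9],[11,13],[26,0],[32,16],[49,0]]
[[9,9],[11,13],[26,15],[28,0],[32,16],[49,0]]
[[9,9],[11,13],[26,15],[28,0],[32,16],[49,0]]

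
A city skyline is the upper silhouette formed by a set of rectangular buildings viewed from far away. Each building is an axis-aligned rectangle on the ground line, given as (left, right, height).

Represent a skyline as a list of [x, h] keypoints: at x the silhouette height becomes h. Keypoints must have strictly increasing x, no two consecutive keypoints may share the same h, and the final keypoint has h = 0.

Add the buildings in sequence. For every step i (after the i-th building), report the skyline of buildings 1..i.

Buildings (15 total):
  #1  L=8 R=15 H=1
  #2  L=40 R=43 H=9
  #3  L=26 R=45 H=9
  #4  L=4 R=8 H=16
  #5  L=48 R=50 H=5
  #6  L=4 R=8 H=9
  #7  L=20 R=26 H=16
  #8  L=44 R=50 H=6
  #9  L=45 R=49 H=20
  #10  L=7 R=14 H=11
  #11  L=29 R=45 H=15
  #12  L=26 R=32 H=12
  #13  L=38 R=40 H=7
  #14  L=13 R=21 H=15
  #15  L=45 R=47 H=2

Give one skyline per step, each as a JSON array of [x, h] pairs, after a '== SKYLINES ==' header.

== SKYLINES ==
[[8,1],[15,0]]
[[8,1],[15,0],[40,9],[43,0]]
[[8,1],[15,0],[26,9],[45,0]]
[[4,16],[8,1],[15,0],[26,9],[45,0]]
[[4,16],[8,1],[15,0],[26,9],[45,0],[48,5],[50,0]]
[[4,16],[8,1],[15,0],[26,9],[45,0],[48,5],[50,0]]
[[4,16],[8,1],[15,0],[20,16],[26,9],[45,0],[48,5],[50,0]]
[[4,16],[8,1],[15,0],[20,16],[26,9],[45,6],[50,0]]
[[4,16],[8,1],[15,0],[20,16],[26,9],[45,20],[49,6],[50,0]]
[[4,16],[8,11],[14,1],[15,0],[20,16],[26,9],[45,20],[49,6],[50,0]]
[[4,16],[8,11],[14,1],[15,0],[20,16],[26,9],[29,15],[45,20],[49,6],[50,0]]
[[4,16],[8,11],[14,1],[15,0],[20,16],[26,12],[29,15],[45,20],[49,6],[50,0]]
[[4,16],[8,11],[14,1],[15,0],[20,16],[26,12],[29,15],[45,20],[49,6],[50,0]]
[[4,16],[8,11],[13,15],[20,16],[26,12],[29,15],[45,20],[49,6],[50,0]]
[[4,16],[8,11],[13,15],[20,16],[26,12],[29,15],[45,20],[49,6],[50,0]]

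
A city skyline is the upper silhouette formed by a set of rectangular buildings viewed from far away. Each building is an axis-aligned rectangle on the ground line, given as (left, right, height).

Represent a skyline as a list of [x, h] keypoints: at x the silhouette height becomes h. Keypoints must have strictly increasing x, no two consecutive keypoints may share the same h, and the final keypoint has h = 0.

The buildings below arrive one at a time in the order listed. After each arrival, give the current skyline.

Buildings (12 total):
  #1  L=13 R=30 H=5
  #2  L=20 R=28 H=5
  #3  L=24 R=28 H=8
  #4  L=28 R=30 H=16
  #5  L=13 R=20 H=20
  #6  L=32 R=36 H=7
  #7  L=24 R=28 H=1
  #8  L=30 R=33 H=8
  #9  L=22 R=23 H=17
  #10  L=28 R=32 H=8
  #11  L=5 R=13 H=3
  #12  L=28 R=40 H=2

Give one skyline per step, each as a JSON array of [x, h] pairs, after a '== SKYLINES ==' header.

== SKYLINES ==
[[13,5],[30,0]]
[[13,5],[30,0]]
[[13,5],[24,8],[28,5],[30,0]]
[[13,5],[24,8],[28,16],[30,0]]
[[13,20],[20,5],[24,8],[28,16],[30,0]]
[[13,20],[20,5],[24,8],[28,16],[30,0],[32,7],[36,0]]
[[13,20],[20,5],[24,8],[28,16],[30,0],[32,7],[36,0]]
[[13,20],[20,5],[24,8],[28,16],[30,8],[33,7],[36,0]]
[[13,20],[20,5],[22,17],[23,5],[24,8],[28,16],[30,8],[33,7],[36,0]]
[[13,20],[20,5],[22,17],[23,5],[24,8],[28,16],[30,8],[33,7],[36,0]]
[[5,3],[13,20],[20,5],[22,17],[23,5],[24,8],[28,16],[30,8],[33,7],[36,0]]
[[5,3],[13,20],[20,5],[22,17],[23,5],[24,8],[28,16],[30,8],[33,7],[36,2],[40,0]]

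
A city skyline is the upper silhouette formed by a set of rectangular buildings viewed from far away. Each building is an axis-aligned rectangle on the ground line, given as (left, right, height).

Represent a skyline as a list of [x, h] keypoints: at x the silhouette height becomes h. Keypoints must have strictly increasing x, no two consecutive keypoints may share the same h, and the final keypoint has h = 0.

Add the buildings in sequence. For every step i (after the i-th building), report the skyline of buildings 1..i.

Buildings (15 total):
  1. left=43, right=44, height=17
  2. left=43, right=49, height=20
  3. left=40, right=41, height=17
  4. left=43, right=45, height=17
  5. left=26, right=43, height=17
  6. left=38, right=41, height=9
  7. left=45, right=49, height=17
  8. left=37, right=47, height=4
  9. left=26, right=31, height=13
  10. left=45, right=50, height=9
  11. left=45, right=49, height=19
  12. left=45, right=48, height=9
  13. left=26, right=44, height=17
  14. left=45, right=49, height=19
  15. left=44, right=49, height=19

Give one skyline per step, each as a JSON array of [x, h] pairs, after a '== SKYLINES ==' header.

== SKYLINES ==
[[43,17],[44,0]]
[[43,20],[49,0]]
[[40,17],[41,0],[43,20],[49,0]]
[[40,17],[41,0],[43,20],[49,0]]
[[26,17],[43,20],[49,0]]
[[26,17],[43,20],[49,0]]
[[26,17],[43,20],[49,0]]
[[26,17],[43,20],[49,0]]
[[26,17],[43,20],[49,0]]
[[26,17],[43,20],[49,9],[50,0]]
[[26,17],[43,20],[49,9],[50,0]]
[[26,17],[43,20],[49,9],[50,0]]
[[26,17],[43,20],[49,9],[50,0]]
[[26,17],[43,20],[49,9],[50,0]]
[[26,17],[43,20],[49,9],[50,0]]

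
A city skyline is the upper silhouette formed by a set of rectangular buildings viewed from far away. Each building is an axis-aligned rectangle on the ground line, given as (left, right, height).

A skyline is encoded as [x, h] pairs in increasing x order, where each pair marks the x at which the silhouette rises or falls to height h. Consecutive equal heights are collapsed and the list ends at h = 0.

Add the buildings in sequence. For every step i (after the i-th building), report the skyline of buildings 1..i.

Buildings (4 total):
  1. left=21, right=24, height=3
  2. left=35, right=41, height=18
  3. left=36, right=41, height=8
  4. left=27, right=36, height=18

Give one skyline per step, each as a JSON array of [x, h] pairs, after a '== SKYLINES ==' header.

== SKYLINES ==
[[21,3],[24,0]]
[[21,3],[24,0],[35,18],[41,0]]
[[21,3],[24,0],[35,18],[41,0]]
[[21,3],[24,0],[27,18],[41,0]]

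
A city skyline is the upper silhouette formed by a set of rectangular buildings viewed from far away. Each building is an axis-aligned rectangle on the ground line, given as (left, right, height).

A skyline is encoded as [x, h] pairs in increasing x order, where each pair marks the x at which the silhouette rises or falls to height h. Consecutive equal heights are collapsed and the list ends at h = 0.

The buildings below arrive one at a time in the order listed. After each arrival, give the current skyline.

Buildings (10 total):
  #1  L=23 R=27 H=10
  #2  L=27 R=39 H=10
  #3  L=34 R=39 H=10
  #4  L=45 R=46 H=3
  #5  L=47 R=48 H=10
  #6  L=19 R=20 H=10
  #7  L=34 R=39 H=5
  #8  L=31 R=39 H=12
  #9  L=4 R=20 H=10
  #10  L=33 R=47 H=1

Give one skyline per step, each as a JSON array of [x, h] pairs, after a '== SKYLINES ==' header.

== SKYLINES ==
[[23,10],[27,0]]
[[23,10],[39,0]]
[[23,10],[39,0]]
[[23,10],[39,0],[45,3],[46,0]]
[[23,10],[39,0],[45,3],[46,0],[47,10],[48,0]]
[[19,10],[20,0],[23,10],[39,0],[45,3],[46,0],[47,10],[48,0]]
[[19,10],[20,0],[23,10],[39,0],[45,3],[46,0],[47,10],[48,0]]
[[19,10],[20,0],[23,10],[31,12],[39,0],[45,3],[46,0],[47,10],[48,0]]
[[4,10],[20,0],[23,10],[31,12],[39,0],[45,3],[46,0],[47,10],[48,0]]
[[4,10],[20,0],[23,10],[31,12],[39,1],[45,3],[46,1],[47,10],[48,0]]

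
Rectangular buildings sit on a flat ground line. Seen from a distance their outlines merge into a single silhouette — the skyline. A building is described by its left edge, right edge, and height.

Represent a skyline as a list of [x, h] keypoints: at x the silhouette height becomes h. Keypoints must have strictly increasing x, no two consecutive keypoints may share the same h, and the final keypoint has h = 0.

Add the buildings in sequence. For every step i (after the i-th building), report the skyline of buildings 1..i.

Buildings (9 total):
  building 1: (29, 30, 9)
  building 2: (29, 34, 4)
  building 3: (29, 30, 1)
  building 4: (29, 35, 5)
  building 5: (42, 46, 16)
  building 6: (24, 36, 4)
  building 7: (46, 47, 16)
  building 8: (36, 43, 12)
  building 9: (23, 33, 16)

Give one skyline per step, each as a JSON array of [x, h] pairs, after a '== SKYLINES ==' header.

== SKYLINES ==
[[29,9],[30,0]]
[[29,9],[30,4],[34,0]]
[[29,9],[30,4],[34,0]]
[[29,9],[30,5],[35,0]]
[[29,9],[30,5],[35,0],[42,16],[46,0]]
[[24,4],[29,9],[30,5],[35,4],[36,0],[42,16],[46,0]]
[[24,4],[29,9],[30,5],[35,4],[36,0],[42,16],[47,0]]
[[24,4],[29,9],[30,5],[35,4],[36,12],[42,16],[47,0]]
[[23,16],[33,5],[35,4],[36,12],[42,16],[47,0]]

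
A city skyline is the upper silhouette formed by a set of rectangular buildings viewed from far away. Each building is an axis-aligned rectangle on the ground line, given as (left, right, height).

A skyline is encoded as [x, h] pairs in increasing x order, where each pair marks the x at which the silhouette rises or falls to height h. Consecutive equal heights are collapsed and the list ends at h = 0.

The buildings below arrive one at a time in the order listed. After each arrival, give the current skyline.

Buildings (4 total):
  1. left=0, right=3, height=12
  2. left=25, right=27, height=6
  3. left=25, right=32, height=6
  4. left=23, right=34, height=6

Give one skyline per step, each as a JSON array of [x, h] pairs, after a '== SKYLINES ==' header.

== SKYLINES ==
[[0,12],[3,0]]
[[0,12],[3,0],[25,6],[27,0]]
[[0,12],[3,0],[25,6],[32,0]]
[[0,12],[3,0],[23,6],[34,0]]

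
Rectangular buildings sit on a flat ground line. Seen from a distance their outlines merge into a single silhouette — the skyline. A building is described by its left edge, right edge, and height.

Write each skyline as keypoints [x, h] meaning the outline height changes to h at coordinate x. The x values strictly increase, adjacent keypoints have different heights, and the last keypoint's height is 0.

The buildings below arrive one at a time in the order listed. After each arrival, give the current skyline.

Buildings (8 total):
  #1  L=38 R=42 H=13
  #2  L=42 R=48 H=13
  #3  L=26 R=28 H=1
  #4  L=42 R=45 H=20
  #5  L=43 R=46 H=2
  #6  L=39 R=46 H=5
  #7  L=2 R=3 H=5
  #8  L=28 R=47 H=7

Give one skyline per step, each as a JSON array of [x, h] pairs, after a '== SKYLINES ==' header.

== SKYLINES ==
[[38,13],[42,0]]
[[38,13],[48,0]]
[[26,1],[28,0],[38,13],[48,0]]
[[26,1],[28,0],[38,13],[42,20],[45,13],[48,0]]
[[26,1],[28,0],[38,13],[42,20],[45,13],[48,0]]
[[26,1],[28,0],[38,13],[42,20],[45,13],[48,0]]
[[2,5],[3,0],[26,1],[28,0],[38,13],[42,20],[45,13],[48,0]]
[[2,5],[3,0],[26,1],[28,7],[38,13],[42,20],[45,13],[48,0]]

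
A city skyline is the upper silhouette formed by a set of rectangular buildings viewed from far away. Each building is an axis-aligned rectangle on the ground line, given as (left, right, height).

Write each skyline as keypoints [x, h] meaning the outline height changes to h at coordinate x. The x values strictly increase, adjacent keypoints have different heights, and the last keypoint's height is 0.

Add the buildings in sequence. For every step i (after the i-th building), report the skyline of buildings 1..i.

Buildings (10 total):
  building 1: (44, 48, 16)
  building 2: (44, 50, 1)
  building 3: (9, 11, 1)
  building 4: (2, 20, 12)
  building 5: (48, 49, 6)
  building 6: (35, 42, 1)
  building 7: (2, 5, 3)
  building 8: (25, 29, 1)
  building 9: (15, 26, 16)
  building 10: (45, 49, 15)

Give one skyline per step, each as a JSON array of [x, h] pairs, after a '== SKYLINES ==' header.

== SKYLINES ==
[[44,16],[48,0]]
[[44,16],[48,1],[50,0]]
[[9,1],[11,0],[44,16],[48,1],[50,0]]
[[2,12],[20,0],[44,16],[48,1],[50,0]]
[[2,12],[20,0],[44,16],[48,6],[49,1],[50,0]]
[[2,12],[20,0],[35,1],[42,0],[44,16],[48,6],[49,1],[50,0]]
[[2,12],[20,0],[35,1],[42,0],[44,16],[48,6],[49,1],[50,0]]
[[2,12],[20,0],[25,1],[29,0],[35,1],[42,0],[44,16],[48,6],[49,1],[50,0]]
[[2,12],[15,16],[26,1],[29,0],[35,1],[42,0],[44,16],[48,6],[49,1],[50,0]]
[[2,12],[15,16],[26,1],[29,0],[35,1],[42,0],[44,16],[48,15],[49,1],[50,0]]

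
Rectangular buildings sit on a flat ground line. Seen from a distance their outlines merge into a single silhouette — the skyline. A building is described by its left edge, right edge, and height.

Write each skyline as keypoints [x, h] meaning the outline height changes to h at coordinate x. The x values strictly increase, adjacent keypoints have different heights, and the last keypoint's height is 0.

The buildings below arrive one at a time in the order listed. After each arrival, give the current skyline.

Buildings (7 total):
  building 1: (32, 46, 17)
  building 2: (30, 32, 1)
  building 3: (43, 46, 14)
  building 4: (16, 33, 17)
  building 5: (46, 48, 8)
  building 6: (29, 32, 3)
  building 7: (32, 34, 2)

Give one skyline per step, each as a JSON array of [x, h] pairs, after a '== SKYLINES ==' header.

== SKYLINES ==
[[32,17],[46,0]]
[[30,1],[32,17],[46,0]]
[[30,1],[32,17],[46,0]]
[[16,17],[46,0]]
[[16,17],[46,8],[48,0]]
[[16,17],[46,8],[48,0]]
[[16,17],[46,8],[48,0]]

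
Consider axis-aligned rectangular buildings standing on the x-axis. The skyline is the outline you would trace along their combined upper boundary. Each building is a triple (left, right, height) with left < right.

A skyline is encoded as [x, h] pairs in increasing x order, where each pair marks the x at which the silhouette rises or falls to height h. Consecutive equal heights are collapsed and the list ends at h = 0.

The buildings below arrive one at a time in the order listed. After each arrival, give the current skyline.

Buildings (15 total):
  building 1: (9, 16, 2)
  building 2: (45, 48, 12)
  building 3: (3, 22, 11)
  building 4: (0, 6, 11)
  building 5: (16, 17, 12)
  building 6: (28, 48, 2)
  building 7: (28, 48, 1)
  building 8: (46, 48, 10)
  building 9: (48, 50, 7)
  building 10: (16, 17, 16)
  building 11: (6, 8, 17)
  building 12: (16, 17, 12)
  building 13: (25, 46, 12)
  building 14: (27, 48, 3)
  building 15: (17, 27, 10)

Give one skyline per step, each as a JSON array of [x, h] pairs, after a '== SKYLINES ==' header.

== SKYLINES ==
[[9,2],[16,0]]
[[9,2],[16,0],[45,12],[48,0]]
[[3,11],[22,0],[45,12],[48,0]]
[[0,11],[22,0],[45,12],[48,0]]
[[0,11],[16,12],[17,11],[22,0],[45,12],[48,0]]
[[0,11],[16,12],[17,11],[22,0],[28,2],[45,12],[48,0]]
[[0,11],[16,12],[17,11],[22,0],[28,2],[45,12],[48,0]]
[[0,11],[16,12],[17,11],[22,0],[28,2],[45,12],[48,0]]
[[0,11],[16,12],[17,11],[22,0],[28,2],[45,12],[48,7],[50,0]]
[[0,11],[16,16],[17,11],[22,0],[28,2],[45,12],[48,7],[50,0]]
[[0,11],[6,17],[8,11],[16,16],[17,11],[22,0],[28,2],[45,12],[48,7],[50,0]]
[[0,11],[6,17],[8,11],[16,16],[17,11],[22,0],[28,2],[45,12],[48,7],[50,0]]
[[0,11],[6,17],[8,11],[16,16],[17,11],[22,0],[25,12],[48,7],[50,0]]
[[0,11],[6,17],[8,11],[16,16],[17,11],[22,0],[25,12],[48,7],[50,0]]
[[0,11],[6,17],[8,11],[16,16],[17,11],[22,10],[25,12],[48,7],[50,0]]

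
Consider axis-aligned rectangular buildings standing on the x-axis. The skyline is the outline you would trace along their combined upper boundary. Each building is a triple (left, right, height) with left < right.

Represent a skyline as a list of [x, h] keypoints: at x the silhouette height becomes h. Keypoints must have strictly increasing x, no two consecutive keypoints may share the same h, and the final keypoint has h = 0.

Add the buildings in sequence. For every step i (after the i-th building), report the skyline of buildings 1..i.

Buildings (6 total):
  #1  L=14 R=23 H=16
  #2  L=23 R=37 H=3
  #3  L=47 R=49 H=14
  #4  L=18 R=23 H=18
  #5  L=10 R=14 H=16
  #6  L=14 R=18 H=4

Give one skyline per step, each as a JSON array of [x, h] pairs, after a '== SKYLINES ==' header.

== SKYLINES ==
[[14,16],[23,0]]
[[14,16],[23,3],[37,0]]
[[14,16],[23,3],[37,0],[47,14],[49,0]]
[[14,16],[18,18],[23,3],[37,0],[47,14],[49,0]]
[[10,16],[18,18],[23,3],[37,0],[47,14],[49,0]]
[[10,16],[18,18],[23,3],[37,0],[47,14],[49,0]]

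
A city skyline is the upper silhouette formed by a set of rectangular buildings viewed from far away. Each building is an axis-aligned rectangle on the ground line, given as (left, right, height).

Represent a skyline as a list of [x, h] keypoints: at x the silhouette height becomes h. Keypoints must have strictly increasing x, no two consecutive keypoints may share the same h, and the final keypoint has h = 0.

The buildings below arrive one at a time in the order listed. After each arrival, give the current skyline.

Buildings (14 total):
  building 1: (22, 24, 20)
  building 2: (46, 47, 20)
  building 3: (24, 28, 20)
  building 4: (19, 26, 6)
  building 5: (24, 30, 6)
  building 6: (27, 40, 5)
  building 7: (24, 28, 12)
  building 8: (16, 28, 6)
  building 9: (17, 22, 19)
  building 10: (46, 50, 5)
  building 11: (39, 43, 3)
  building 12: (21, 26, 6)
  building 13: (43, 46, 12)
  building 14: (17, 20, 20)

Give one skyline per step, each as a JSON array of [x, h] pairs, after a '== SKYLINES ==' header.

== SKYLINES ==
[[22,20],[24,0]]
[[22,20],[24,0],[46,20],[47,0]]
[[22,20],[28,0],[46,20],[47,0]]
[[19,6],[22,20],[28,0],[46,20],[47,0]]
[[19,6],[22,20],[28,6],[30,0],[46,20],[47,0]]
[[19,6],[22,20],[28,6],[30,5],[40,0],[46,20],[47,0]]
[[19,6],[22,20],[28,6],[30,5],[40,0],[46,20],[47,0]]
[[16,6],[22,20],[28,6],[30,5],[40,0],[46,20],[47,0]]
[[16,6],[17,19],[22,20],[28,6],[30,5],[40,0],[46,20],[47,0]]
[[16,6],[17,19],[22,20],[28,6],[30,5],[40,0],[46,20],[47,5],[50,0]]
[[16,6],[17,19],[22,20],[28,6],[30,5],[40,3],[43,0],[46,20],[47,5],[50,0]]
[[16,6],[17,19],[22,20],[28,6],[30,5],[40,3],[43,0],[46,20],[47,5],[50,0]]
[[16,6],[17,19],[22,20],[28,6],[30,5],[40,3],[43,12],[46,20],[47,5],[50,0]]
[[16,6],[17,20],[20,19],[22,20],[28,6],[30,5],[40,3],[43,12],[46,20],[47,5],[50,0]]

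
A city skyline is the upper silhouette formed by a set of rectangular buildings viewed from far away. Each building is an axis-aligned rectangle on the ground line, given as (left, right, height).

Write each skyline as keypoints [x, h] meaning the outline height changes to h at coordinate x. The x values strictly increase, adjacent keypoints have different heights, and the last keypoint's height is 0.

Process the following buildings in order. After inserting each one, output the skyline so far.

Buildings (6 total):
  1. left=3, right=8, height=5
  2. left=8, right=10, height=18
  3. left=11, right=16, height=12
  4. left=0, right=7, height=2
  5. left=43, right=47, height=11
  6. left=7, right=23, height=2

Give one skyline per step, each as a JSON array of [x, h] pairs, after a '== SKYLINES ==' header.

== SKYLINES ==
[[3,5],[8,0]]
[[3,5],[8,18],[10,0]]
[[3,5],[8,18],[10,0],[11,12],[16,0]]
[[0,2],[3,5],[8,18],[10,0],[11,12],[16,0]]
[[0,2],[3,5],[8,18],[10,0],[11,12],[16,0],[43,11],[47,0]]
[[0,2],[3,5],[8,18],[10,2],[11,12],[16,2],[23,0],[43,11],[47,0]]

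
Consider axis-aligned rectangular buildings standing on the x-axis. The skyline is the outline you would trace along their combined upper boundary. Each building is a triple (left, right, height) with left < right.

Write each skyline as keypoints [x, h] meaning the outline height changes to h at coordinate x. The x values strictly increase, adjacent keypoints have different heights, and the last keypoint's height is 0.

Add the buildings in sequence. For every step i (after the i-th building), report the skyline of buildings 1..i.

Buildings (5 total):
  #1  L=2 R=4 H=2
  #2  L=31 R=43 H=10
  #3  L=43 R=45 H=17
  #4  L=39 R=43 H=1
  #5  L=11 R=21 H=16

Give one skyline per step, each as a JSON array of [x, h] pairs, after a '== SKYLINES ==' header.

== SKYLINES ==
[[2,2],[4,0]]
[[2,2],[4,0],[31,10],[43,0]]
[[2,2],[4,0],[31,10],[43,17],[45,0]]
[[2,2],[4,0],[31,10],[43,17],[45,0]]
[[2,2],[4,0],[11,16],[21,0],[31,10],[43,17],[45,0]]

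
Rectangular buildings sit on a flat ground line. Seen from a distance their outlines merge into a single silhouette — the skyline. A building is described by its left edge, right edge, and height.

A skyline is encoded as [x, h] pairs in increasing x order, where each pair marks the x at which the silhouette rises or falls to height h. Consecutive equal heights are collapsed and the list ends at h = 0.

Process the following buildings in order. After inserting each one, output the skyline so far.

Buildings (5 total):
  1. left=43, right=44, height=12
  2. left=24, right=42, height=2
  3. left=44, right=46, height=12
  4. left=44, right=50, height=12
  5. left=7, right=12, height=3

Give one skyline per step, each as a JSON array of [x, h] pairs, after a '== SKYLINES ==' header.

== SKYLINES ==
[[43,12],[44,0]]
[[24,2],[42,0],[43,12],[44,0]]
[[24,2],[42,0],[43,12],[46,0]]
[[24,2],[42,0],[43,12],[50,0]]
[[7,3],[12,0],[24,2],[42,0],[43,12],[50,0]]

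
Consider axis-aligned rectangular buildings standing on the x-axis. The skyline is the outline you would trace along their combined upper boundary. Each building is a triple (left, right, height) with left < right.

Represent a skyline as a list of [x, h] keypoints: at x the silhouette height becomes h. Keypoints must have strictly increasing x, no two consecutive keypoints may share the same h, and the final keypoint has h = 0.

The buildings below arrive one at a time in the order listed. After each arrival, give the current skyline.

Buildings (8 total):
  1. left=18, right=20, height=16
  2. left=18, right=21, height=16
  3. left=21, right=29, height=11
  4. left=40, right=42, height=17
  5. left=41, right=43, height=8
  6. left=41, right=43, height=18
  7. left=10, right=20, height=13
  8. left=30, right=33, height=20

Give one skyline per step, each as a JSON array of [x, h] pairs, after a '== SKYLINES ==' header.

== SKYLINES ==
[[18,16],[20,0]]
[[18,16],[21,0]]
[[18,16],[21,11],[29,0]]
[[18,16],[21,11],[29,0],[40,17],[42,0]]
[[18,16],[21,11],[29,0],[40,17],[42,8],[43,0]]
[[18,16],[21,11],[29,0],[40,17],[41,18],[43,0]]
[[10,13],[18,16],[21,11],[29,0],[40,17],[41,18],[43,0]]
[[10,13],[18,16],[21,11],[29,0],[30,20],[33,0],[40,17],[41,18],[43,0]]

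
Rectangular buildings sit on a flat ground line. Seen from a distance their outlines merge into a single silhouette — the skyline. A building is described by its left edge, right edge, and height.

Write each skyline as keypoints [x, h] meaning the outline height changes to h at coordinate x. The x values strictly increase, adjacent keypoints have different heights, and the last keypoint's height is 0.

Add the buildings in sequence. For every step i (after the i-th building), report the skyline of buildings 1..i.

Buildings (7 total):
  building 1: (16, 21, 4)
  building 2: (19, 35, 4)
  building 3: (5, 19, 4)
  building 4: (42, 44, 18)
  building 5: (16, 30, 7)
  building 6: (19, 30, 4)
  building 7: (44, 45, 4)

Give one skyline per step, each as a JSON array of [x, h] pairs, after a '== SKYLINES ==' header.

== SKYLINES ==
[[16,4],[21,0]]
[[16,4],[35,0]]
[[5,4],[35,0]]
[[5,4],[35,0],[42,18],[44,0]]
[[5,4],[16,7],[30,4],[35,0],[42,18],[44,0]]
[[5,4],[16,7],[30,4],[35,0],[42,18],[44,0]]
[[5,4],[16,7],[30,4],[35,0],[42,18],[44,4],[45,0]]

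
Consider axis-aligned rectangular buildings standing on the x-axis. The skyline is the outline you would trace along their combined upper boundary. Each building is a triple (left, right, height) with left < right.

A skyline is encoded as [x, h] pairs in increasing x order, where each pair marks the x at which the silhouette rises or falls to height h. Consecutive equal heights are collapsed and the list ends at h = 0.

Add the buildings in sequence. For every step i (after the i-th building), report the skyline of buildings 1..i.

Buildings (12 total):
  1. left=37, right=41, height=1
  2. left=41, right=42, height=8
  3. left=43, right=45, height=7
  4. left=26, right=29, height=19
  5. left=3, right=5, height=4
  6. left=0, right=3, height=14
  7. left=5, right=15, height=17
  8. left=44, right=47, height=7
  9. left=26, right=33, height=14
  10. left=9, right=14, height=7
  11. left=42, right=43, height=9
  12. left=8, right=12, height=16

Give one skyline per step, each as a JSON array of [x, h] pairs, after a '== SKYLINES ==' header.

== SKYLINES ==
[[37,1],[41,0]]
[[37,1],[41,8],[42,0]]
[[37,1],[41,8],[42,0],[43,7],[45,0]]
[[26,19],[29,0],[37,1],[41,8],[42,0],[43,7],[45,0]]
[[3,4],[5,0],[26,19],[29,0],[37,1],[41,8],[42,0],[43,7],[45,0]]
[[0,14],[3,4],[5,0],[26,19],[29,0],[37,1],[41,8],[42,0],[43,7],[45,0]]
[[0,14],[3,4],[5,17],[15,0],[26,19],[29,0],[37,1],[41,8],[42,0],[43,7],[45,0]]
[[0,14],[3,4],[5,17],[15,0],[26,19],[29,0],[37,1],[41,8],[42,0],[43,7],[47,0]]
[[0,14],[3,4],[5,17],[15,0],[26,19],[29,14],[33,0],[37,1],[41,8],[42,0],[43,7],[47,0]]
[[0,14],[3,4],[5,17],[15,0],[26,19],[29,14],[33,0],[37,1],[41,8],[42,0],[43,7],[47,0]]
[[0,14],[3,4],[5,17],[15,0],[26,19],[29,14],[33,0],[37,1],[41,8],[42,9],[43,7],[47,0]]
[[0,14],[3,4],[5,17],[15,0],[26,19],[29,14],[33,0],[37,1],[41,8],[42,9],[43,7],[47,0]]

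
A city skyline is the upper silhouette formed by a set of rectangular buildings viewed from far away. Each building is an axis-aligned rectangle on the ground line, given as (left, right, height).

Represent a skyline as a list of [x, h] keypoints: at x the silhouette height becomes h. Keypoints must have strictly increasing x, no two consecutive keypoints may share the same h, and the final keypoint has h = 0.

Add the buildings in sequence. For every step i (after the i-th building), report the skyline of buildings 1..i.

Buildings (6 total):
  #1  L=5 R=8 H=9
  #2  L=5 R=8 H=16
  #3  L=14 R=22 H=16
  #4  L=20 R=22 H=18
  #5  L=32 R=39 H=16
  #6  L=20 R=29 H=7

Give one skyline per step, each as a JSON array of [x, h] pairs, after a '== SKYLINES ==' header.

== SKYLINES ==
[[5,9],[8,0]]
[[5,16],[8,0]]
[[5,16],[8,0],[14,16],[22,0]]
[[5,16],[8,0],[14,16],[20,18],[22,0]]
[[5,16],[8,0],[14,16],[20,18],[22,0],[32,16],[39,0]]
[[5,16],[8,0],[14,16],[20,18],[22,7],[29,0],[32,16],[39,0]]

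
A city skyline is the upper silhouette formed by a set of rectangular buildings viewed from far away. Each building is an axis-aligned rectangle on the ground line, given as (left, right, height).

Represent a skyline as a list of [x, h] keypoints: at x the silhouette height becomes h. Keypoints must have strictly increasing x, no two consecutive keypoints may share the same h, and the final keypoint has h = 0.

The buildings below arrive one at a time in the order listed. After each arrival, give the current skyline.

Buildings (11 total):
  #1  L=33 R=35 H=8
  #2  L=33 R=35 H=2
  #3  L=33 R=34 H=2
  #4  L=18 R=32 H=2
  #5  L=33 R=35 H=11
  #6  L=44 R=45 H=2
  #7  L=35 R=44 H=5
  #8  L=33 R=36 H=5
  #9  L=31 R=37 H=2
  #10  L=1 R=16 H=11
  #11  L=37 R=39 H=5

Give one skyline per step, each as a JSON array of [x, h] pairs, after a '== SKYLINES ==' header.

== SKYLINES ==
[[33,8],[35,0]]
[[33,8],[35,0]]
[[33,8],[35,0]]
[[18,2],[32,0],[33,8],[35,0]]
[[18,2],[32,0],[33,11],[35,0]]
[[18,2],[32,0],[33,11],[35,0],[44,2],[45,0]]
[[18,2],[32,0],[33,11],[35,5],[44,2],[45,0]]
[[18,2],[32,0],[33,11],[35,5],[44,2],[45,0]]
[[18,2],[33,11],[35,5],[44,2],[45,0]]
[[1,11],[16,0],[18,2],[33,11],[35,5],[44,2],[45,0]]
[[1,11],[16,0],[18,2],[33,11],[35,5],[44,2],[45,0]]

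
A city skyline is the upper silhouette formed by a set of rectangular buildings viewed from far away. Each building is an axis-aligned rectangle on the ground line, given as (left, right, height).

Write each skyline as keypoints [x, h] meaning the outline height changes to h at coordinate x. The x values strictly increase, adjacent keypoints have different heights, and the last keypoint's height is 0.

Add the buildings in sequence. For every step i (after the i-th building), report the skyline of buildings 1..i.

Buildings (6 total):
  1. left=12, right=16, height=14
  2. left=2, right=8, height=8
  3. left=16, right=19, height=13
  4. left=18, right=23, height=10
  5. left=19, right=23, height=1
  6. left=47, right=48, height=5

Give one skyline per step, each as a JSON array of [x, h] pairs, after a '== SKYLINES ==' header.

== SKYLINES ==
[[12,14],[16,0]]
[[2,8],[8,0],[12,14],[16,0]]
[[2,8],[8,0],[12,14],[16,13],[19,0]]
[[2,8],[8,0],[12,14],[16,13],[19,10],[23,0]]
[[2,8],[8,0],[12,14],[16,13],[19,10],[23,0]]
[[2,8],[8,0],[12,14],[16,13],[19,10],[23,0],[47,5],[48,0]]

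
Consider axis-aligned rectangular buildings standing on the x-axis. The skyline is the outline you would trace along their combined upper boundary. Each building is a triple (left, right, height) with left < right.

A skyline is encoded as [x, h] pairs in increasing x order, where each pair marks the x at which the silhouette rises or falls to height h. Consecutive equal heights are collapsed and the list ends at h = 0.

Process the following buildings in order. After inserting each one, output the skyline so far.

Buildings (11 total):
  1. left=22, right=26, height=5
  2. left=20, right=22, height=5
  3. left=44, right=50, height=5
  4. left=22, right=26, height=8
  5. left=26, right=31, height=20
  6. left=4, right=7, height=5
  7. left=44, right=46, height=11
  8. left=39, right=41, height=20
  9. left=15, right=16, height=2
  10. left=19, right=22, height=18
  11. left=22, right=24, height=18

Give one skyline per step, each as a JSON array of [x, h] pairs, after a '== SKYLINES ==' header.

== SKYLINES ==
[[22,5],[26,0]]
[[20,5],[26,0]]
[[20,5],[26,0],[44,5],[50,0]]
[[20,5],[22,8],[26,0],[44,5],[50,0]]
[[20,5],[22,8],[26,20],[31,0],[44,5],[50,0]]
[[4,5],[7,0],[20,5],[22,8],[26,20],[31,0],[44,5],[50,0]]
[[4,5],[7,0],[20,5],[22,8],[26,20],[31,0],[44,11],[46,5],[50,0]]
[[4,5],[7,0],[20,5],[22,8],[26,20],[31,0],[39,20],[41,0],[44,11],[46,5],[50,0]]
[[4,5],[7,0],[15,2],[16,0],[20,5],[22,8],[26,20],[31,0],[39,20],[41,0],[44,11],[46,5],[50,0]]
[[4,5],[7,0],[15,2],[16,0],[19,18],[22,8],[26,20],[31,0],[39,20],[41,0],[44,11],[46,5],[50,0]]
[[4,5],[7,0],[15,2],[16,0],[19,18],[24,8],[26,20],[31,0],[39,20],[41,0],[44,11],[46,5],[50,0]]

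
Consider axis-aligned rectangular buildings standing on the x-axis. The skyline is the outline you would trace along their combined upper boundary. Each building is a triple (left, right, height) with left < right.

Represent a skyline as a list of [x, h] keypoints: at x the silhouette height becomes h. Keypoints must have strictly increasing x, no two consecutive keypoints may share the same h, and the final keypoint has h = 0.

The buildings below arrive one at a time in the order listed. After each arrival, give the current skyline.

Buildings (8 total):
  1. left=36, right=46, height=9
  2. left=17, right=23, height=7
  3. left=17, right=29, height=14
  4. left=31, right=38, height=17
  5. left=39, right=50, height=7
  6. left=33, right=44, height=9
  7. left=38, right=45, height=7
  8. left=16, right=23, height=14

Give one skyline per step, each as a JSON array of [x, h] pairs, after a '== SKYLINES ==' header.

== SKYLINES ==
[[36,9],[46,0]]
[[17,7],[23,0],[36,9],[46,0]]
[[17,14],[29,0],[36,9],[46,0]]
[[17,14],[29,0],[31,17],[38,9],[46,0]]
[[17,14],[29,0],[31,17],[38,9],[46,7],[50,0]]
[[17,14],[29,0],[31,17],[38,9],[46,7],[50,0]]
[[17,14],[29,0],[31,17],[38,9],[46,7],[50,0]]
[[16,14],[29,0],[31,17],[38,9],[46,7],[50,0]]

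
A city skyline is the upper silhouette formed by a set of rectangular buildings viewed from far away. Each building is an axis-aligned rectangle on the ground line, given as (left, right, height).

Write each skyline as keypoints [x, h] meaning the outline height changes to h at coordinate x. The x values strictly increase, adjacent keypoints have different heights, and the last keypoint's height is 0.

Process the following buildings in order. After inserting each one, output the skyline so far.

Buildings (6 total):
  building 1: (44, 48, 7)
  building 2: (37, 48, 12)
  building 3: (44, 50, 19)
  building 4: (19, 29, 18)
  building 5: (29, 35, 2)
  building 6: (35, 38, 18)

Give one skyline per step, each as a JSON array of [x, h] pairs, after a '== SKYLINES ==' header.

== SKYLINES ==
[[44,7],[48,0]]
[[37,12],[48,0]]
[[37,12],[44,19],[50,0]]
[[19,18],[29,0],[37,12],[44,19],[50,0]]
[[19,18],[29,2],[35,0],[37,12],[44,19],[50,0]]
[[19,18],[29,2],[35,18],[38,12],[44,19],[50,0]]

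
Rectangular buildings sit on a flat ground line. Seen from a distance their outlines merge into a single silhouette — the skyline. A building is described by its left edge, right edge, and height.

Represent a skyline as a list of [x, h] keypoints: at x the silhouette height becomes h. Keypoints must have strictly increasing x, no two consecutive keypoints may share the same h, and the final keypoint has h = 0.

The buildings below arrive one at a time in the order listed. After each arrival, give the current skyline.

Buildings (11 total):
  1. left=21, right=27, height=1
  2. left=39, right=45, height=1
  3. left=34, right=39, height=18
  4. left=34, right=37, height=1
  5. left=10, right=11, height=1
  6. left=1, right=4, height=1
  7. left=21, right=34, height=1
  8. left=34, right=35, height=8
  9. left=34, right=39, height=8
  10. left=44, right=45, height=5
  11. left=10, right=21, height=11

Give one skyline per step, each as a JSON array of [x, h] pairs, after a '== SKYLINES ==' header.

== SKYLINES ==
[[21,1],[27,0]]
[[21,1],[27,0],[39,1],[45,0]]
[[21,1],[27,0],[34,18],[39,1],[45,0]]
[[21,1],[27,0],[34,18],[39,1],[45,0]]
[[10,1],[11,0],[21,1],[27,0],[34,18],[39,1],[45,0]]
[[1,1],[4,0],[10,1],[11,0],[21,1],[27,0],[34,18],[39,1],[45,0]]
[[1,1],[4,0],[10,1],[11,0],[21,1],[34,18],[39,1],[45,0]]
[[1,1],[4,0],[10,1],[11,0],[21,1],[34,18],[39,1],[45,0]]
[[1,1],[4,0],[10,1],[11,0],[21,1],[34,18],[39,1],[45,0]]
[[1,1],[4,0],[10,1],[11,0],[21,1],[34,18],[39,1],[44,5],[45,0]]
[[1,1],[4,0],[10,11],[21,1],[34,18],[39,1],[44,5],[45,0]]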